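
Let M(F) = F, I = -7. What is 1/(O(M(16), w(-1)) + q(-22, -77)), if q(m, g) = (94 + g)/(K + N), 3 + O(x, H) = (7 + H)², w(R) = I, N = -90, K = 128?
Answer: -38/97 ≈ -0.39175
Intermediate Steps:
w(R) = -7
O(x, H) = -3 + (7 + H)²
q(m, g) = 47/19 + g/38 (q(m, g) = (94 + g)/(128 - 90) = (94 + g)/38 = (94 + g)*(1/38) = 47/19 + g/38)
1/(O(M(16), w(-1)) + q(-22, -77)) = 1/((-3 + (7 - 7)²) + (47/19 + (1/38)*(-77))) = 1/((-3 + 0²) + (47/19 - 77/38)) = 1/((-3 + 0) + 17/38) = 1/(-3 + 17/38) = 1/(-97/38) = -38/97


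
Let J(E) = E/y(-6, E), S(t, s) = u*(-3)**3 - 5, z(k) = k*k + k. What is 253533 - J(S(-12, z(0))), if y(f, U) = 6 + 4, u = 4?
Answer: 2535443/10 ≈ 2.5354e+5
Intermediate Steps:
z(k) = k + k**2 (z(k) = k**2 + k = k + k**2)
y(f, U) = 10
S(t, s) = -113 (S(t, s) = 4*(-3)**3 - 5 = 4*(-27) - 5 = -108 - 5 = -113)
J(E) = E/10
253533 - J(S(-12, z(0))) = 253533 - (-113)/10 = 253533 - 1*(-113/10) = 253533 + 113/10 = 2535443/10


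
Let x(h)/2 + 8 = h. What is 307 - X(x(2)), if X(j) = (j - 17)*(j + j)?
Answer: -389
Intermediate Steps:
x(h) = -16 + 2*h
X(j) = 2*j*(-17 + j) (X(j) = (-17 + j)*(2*j) = 2*j*(-17 + j))
307 - X(x(2)) = 307 - 2*(-16 + 2*2)*(-17 + (-16 + 2*2)) = 307 - 2*(-16 + 4)*(-17 + (-16 + 4)) = 307 - 2*(-12)*(-17 - 12) = 307 - 2*(-12)*(-29) = 307 - 1*696 = 307 - 696 = -389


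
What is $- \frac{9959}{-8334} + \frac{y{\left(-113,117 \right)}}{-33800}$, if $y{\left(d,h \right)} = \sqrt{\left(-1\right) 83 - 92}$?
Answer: $\frac{9959}{8334} - \frac{i \sqrt{7}}{6760} \approx 1.195 - 0.00039138 i$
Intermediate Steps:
$y{\left(d,h \right)} = 5 i \sqrt{7}$ ($y{\left(d,h \right)} = \sqrt{-83 - 92} = \sqrt{-175} = 5 i \sqrt{7}$)
$- \frac{9959}{-8334} + \frac{y{\left(-113,117 \right)}}{-33800} = - \frac{9959}{-8334} + \frac{5 i \sqrt{7}}{-33800} = \left(-9959\right) \left(- \frac{1}{8334}\right) + 5 i \sqrt{7} \left(- \frac{1}{33800}\right) = \frac{9959}{8334} - \frac{i \sqrt{7}}{6760}$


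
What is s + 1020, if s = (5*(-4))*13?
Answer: 760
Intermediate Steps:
s = -260 (s = -20*13 = -260)
s + 1020 = -260 + 1020 = 760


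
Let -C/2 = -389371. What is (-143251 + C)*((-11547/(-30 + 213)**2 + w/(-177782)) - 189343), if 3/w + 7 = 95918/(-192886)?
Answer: -19184919835395495768599767/159441194638440 ≈ -1.2033e+11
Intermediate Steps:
C = 778742 (C = -2*(-389371) = 778742)
w = -96443/241020 (w = 3/(-7 + 95918/(-192886)) = 3/(-7 + 95918*(-1/192886)) = 3/(-7 - 47959/96443) = 3/(-723060/96443) = 3*(-96443/723060) = -96443/241020 ≈ -0.40015)
(-143251 + C)*((-11547/(-30 + 213)**2 + w/(-177782)) - 189343) = (-143251 + 778742)*((-11547/(-30 + 213)**2 - 96443/241020/(-177782)) - 189343) = 635491*((-11547/(183**2) - 96443/241020*(-1/177782)) - 189343) = 635491*((-11547/33489 + 96443/42849017640) - 189343) = 635491*((-11547*1/33489 + 96443/42849017640) - 189343) = 635491*((-1283/3721 + 96443/42849017640) - 189343) = 635491*(-54974930767717/159441194638440 - 189343) = 635491*(-30189129091356912637/159441194638440) = -19184919835395495768599767/159441194638440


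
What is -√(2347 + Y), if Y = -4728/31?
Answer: -√2108899/31 ≈ -46.845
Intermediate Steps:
Y = -4728/31 (Y = -4728*1/31 = -4728/31 ≈ -152.52)
-√(2347 + Y) = -√(2347 - 4728/31) = -√(68029/31) = -√2108899/31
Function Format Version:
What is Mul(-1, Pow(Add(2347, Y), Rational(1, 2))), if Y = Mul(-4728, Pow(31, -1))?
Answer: Mul(Rational(-1, 31), Pow(2108899, Rational(1, 2))) ≈ -46.845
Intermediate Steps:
Y = Rational(-4728, 31) (Y = Mul(-4728, Rational(1, 31)) = Rational(-4728, 31) ≈ -152.52)
Mul(-1, Pow(Add(2347, Y), Rational(1, 2))) = Mul(-1, Pow(Add(2347, Rational(-4728, 31)), Rational(1, 2))) = Mul(-1, Pow(Rational(68029, 31), Rational(1, 2))) = Mul(-1, Mul(Rational(1, 31), Pow(2108899, Rational(1, 2)))) = Mul(Rational(-1, 31), Pow(2108899, Rational(1, 2)))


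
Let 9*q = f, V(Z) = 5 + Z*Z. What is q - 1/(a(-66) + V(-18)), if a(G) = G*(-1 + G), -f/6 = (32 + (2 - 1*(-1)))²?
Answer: -11639953/14253 ≈ -816.67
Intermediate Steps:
f = -7350 (f = -6*(32 + (2 - 1*(-1)))² = -6*(32 + (2 + 1))² = -6*(32 + 3)² = -6*35² = -6*1225 = -7350)
V(Z) = 5 + Z²
q = -2450/3 (q = (⅑)*(-7350) = -2450/3 ≈ -816.67)
q - 1/(a(-66) + V(-18)) = -2450/3 - 1/(-66*(-1 - 66) + (5 + (-18)²)) = -2450/3 - 1/(-66*(-67) + (5 + 324)) = -2450/3 - 1/(4422 + 329) = -2450/3 - 1/4751 = -11639953/14253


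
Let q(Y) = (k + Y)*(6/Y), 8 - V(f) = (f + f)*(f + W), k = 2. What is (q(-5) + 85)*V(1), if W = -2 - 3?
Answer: 7088/5 ≈ 1417.6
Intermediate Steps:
W = -5
V(f) = 8 - 2*f*(-5 + f) (V(f) = 8 - (f + f)*(f - 5) = 8 - 2*f*(-5 + f))
q(Y) = 6*(2 + Y)/Y (q(Y) = (2 + Y)*(6/Y) = 6*(2 + Y)/Y)
(q(-5) + 85)*V(1) = ((6 + 12/(-5)) + 85)*(8 - 2*1² + 10*1) = ((6 + 12*(-⅕)) + 85)*(8 - 2*1 + 10) = ((6 - 12/5) + 85)*(8 - 2 + 10) = (18/5 + 85)*16 = (443/5)*16 = 7088/5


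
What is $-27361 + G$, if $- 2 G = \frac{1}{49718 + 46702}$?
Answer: $- \frac{5276295241}{192840} \approx -27361.0$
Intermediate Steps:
$G = - \frac{1}{192840}$ ($G = - \frac{1}{2 \left(49718 + 46702\right)} = - \frac{1}{2 \cdot 96420} = \left(- \frac{1}{2}\right) \frac{1}{96420} = - \frac{1}{192840} \approx -5.1856 \cdot 10^{-6}$)
$-27361 + G = -27361 - \frac{1}{192840} = - \frac{5276295241}{192840}$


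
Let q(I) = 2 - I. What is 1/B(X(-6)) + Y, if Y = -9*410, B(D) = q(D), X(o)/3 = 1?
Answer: -3691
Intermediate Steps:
X(o) = 3 (X(o) = 3*1 = 3)
B(D) = 2 - D
Y = -3690
1/B(X(-6)) + Y = 1/(2 - 1*3) - 3690 = 1/(2 - 3) - 3690 = 1/(-1) - 3690 = -1 - 3690 = -3691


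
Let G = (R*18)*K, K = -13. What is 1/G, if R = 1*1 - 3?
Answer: 1/468 ≈ 0.0021368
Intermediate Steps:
R = -2 (R = 1 - 3 = -2)
G = 468 (G = -2*18*(-13) = -36*(-13) = 468)
1/G = 1/468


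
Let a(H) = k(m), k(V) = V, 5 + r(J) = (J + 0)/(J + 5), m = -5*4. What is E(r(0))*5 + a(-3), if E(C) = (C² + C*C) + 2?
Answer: 240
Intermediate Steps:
m = -20
r(J) = -5 + J/(5 + J) (r(J) = -5 + (J + 0)/(J + 5) = -5 + J/(5 + J))
E(C) = 2 + 2*C² (E(C) = (C² + C²) + 2 = 2*C² + 2 = 2 + 2*C²)
a(H) = -20
E(r(0))*5 + a(-3) = (2 + 2*((-25 - 4*0)/(5 + 0))²)*5 - 20 = (2 + 2*((-25 + 0)/5)²)*5 - 20 = (2 + 2*((⅕)*(-25))²)*5 - 20 = (2 + 2*(-5)²)*5 - 20 = (2 + 2*25)*5 - 20 = (2 + 50)*5 - 20 = 52*5 - 20 = 260 - 20 = 240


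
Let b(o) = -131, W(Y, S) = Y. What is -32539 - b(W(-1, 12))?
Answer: -32408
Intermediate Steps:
-32539 - b(W(-1, 12)) = -32539 - 1*(-131) = -32539 + 131 = -32408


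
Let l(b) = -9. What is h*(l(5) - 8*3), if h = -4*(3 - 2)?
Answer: 132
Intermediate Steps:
h = -4 (h = -4*1 = -4)
h*(l(5) - 8*3) = -4*(-9 - 8*3) = -4*(-9 - 24) = -4*(-33) = 132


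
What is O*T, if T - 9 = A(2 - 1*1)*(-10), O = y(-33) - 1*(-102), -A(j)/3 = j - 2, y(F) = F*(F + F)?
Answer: -47880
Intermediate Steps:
y(F) = 2*F² (y(F) = F*(2*F) = 2*F²)
A(j) = 6 - 3*j (A(j) = -3*(j - 2) = -3*(-2 + j) = 6 - 3*j)
O = 2280 (O = 2*(-33)² - 1*(-102) = 2*1089 + 102 = 2178 + 102 = 2280)
T = -21 (T = 9 + (6 - 3*(2 - 1*1))*(-10) = 9 + (6 - 3*(2 - 1))*(-10) = 9 + (6 - 3*1)*(-10) = 9 + (6 - 3)*(-10) = 9 + 3*(-10) = 9 - 30 = -21)
O*T = 2280*(-21) = -47880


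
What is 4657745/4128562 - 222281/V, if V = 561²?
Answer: 548189274223/1299345161202 ≈ 0.42190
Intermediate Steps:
V = 314721
4657745/4128562 - 222281/V = 4657745/4128562 - 222281/314721 = 548189274223/1299345161202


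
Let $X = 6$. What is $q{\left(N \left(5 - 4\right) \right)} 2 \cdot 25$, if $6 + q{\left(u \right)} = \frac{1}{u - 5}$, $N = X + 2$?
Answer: $- \frac{850}{3} \approx -283.33$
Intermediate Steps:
$N = 8$ ($N = 6 + 2 = 8$)
$q{\left(u \right)} = -6 + \frac{1}{-5 + u}$ ($q{\left(u \right)} = -6 + \frac{1}{u - 5} = -6 + \frac{1}{-5 + u}$)
$q{\left(N \left(5 - 4\right) \right)} 2 \cdot 25 = \frac{31 - 6 \cdot 8 \left(5 - 4\right)}{-5 + 8 \left(5 - 4\right)} 2 \cdot 25 = \frac{31 - 6 \cdot 8 \cdot 1}{-5 + 8 \cdot 1} \cdot 2 \cdot 25 = \frac{31 - 48}{-5 + 8} \cdot 2 \cdot 25 = \frac{31 - 48}{3} \cdot 2 \cdot 25 = \frac{1}{3} \left(-17\right) 2 \cdot 25 = \left(- \frac{17}{3}\right) 2 \cdot 25 = \left(- \frac{34}{3}\right) 25 = - \frac{850}{3}$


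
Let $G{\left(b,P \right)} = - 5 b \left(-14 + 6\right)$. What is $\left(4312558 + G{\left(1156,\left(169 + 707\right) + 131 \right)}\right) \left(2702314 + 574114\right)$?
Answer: $14281287813544$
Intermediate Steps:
$G{\left(b,P \right)} = 40 b$ ($G{\left(b,P \right)} = - 5 b \left(-8\right) = 40 b$)
$\left(4312558 + G{\left(1156,\left(169 + 707\right) + 131 \right)}\right) \left(2702314 + 574114\right) = \left(4312558 + 40 \cdot 1156\right) \left(2702314 + 574114\right) = \left(4312558 + 46240\right) 3276428 = 4358798 \cdot 3276428 = 14281287813544$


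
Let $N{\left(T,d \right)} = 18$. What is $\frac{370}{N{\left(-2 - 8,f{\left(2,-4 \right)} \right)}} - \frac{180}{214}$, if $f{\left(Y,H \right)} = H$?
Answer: $\frac{18985}{963} \approx 19.714$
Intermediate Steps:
$\frac{370}{N{\left(-2 - 8,f{\left(2,-4 \right)} \right)}} - \frac{180}{214} = \frac{370}{18} - \frac{180}{214} = 370 \cdot \frac{1}{18} - \frac{90}{107} = \frac{185}{9} - \frac{90}{107} = \frac{18985}{963}$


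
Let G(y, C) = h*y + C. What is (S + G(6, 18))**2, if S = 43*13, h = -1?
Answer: 326041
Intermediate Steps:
G(y, C) = C - y (G(y, C) = -y + C = C - y)
S = 559
(S + G(6, 18))**2 = (559 + (18 - 1*6))**2 = (559 + (18 - 6))**2 = (559 + 12)**2 = 571**2 = 326041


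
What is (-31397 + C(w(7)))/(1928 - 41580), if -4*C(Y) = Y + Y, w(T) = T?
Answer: 62801/79304 ≈ 0.79190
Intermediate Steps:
C(Y) = -Y/2 (C(Y) = -(Y + Y)/4 = -Y/2)
(-31397 + C(w(7)))/(1928 - 41580) = (-31397 - 1/2*7)/(1928 - 41580) = (-31397 - 7/2)/(-39652) = -62801/2*(-1/39652) = 62801/79304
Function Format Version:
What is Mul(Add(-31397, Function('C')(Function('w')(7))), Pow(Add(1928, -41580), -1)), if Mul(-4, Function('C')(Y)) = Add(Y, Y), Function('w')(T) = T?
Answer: Rational(62801, 79304) ≈ 0.79190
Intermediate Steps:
Function('C')(Y) = Mul(Rational(-1, 2), Y) (Function('C')(Y) = Mul(Rational(-1, 4), Add(Y, Y)) = Mul(Rational(-1, 4), Mul(2, Y)) = Mul(Rational(-1, 2), Y))
Mul(Add(-31397, Function('C')(Function('w')(7))), Pow(Add(1928, -41580), -1)) = Mul(Add(-31397, Mul(Rational(-1, 2), 7)), Pow(Add(1928, -41580), -1)) = Mul(Add(-31397, Rational(-7, 2)), Pow(-39652, -1)) = Mul(Rational(-62801, 2), Rational(-1, 39652)) = Rational(62801, 79304)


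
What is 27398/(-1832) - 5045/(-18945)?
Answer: -50981267/3470724 ≈ -14.689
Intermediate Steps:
27398/(-1832) - 5045/(-18945) = 27398*(-1/1832) - 5045*(-1/18945) = -13699/916 + 1009/3789 = -50981267/3470724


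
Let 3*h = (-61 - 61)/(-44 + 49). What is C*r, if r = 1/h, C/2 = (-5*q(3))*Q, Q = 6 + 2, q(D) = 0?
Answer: 0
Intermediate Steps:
h = -122/15 (h = ((-61 - 61)/(-44 + 49))/3 = (-122/5)/3 = (-122*⅕)/3 = (⅓)*(-122/5) = -122/15 ≈ -8.1333)
Q = 8
C = 0 (C = 2*(-5*0*8) = 2*(0*8) = 2*0 = 0)
r = -15/122 (r = 1/(-122/15) = -15/122 ≈ -0.12295)
C*r = 0*(-15/122) = 0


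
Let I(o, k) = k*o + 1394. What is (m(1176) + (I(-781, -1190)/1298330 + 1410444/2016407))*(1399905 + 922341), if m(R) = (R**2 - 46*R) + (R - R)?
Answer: 139293145846922358450696/45137270695 ≈ 3.0860e+12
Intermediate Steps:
I(o, k) = 1394 + k*o
m(R) = R**2 - 46*R (m(R) = (R**2 - 46*R) + 0 = R**2 - 46*R)
(m(1176) + (I(-781, -1190)/1298330 + 1410444/2016407))*(1399905 + 922341) = (1176*(-46 + 1176) + ((1394 - 1190*(-781))/1298330 + 1410444/2016407))*(1399905 + 922341) = (1176*1130 + ((1394 + 929390)*(1/1298330) + 1410444*(1/2016407)))*2322246 = (1328880 + (930784*(1/1298330) + 1410444/2016407))*2322246 = (1328880 + (16048/22385 + 1410444/2016407))*2322246 = (1328880 + 63932088476/45137270695)*2322246 = (59982080213260076/45137270695)*2322246 = 139293145846922358450696/45137270695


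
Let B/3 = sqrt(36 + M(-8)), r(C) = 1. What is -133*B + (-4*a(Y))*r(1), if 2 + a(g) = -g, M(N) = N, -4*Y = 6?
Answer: 2 - 798*sqrt(7) ≈ -2109.3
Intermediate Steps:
Y = -3/2 (Y = -1/4*6 = -3/2 ≈ -1.5000)
a(g) = -2 - g
B = 6*sqrt(7) (B = 3*sqrt(36 - 8) = 3*sqrt(28) = 3*(2*sqrt(7)) = 6*sqrt(7) ≈ 15.875)
-133*B + (-4*a(Y))*r(1) = -798*sqrt(7) - 4*(-2 - 1*(-3/2))*1 = -798*sqrt(7) - 4*(-2 + 3/2)*1 = -798*sqrt(7) - 4*(-1/2)*1 = -798*sqrt(7) + 2*1 = -798*sqrt(7) + 2 = 2 - 798*sqrt(7)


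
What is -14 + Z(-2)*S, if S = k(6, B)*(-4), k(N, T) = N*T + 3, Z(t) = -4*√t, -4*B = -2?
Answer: -14 + 96*I*√2 ≈ -14.0 + 135.76*I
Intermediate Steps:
B = ½ (B = -¼*(-2) = ½ ≈ 0.50000)
k(N, T) = 3 + N*T
S = -24 (S = (3 + 6*(½))*(-4) = (3 + 3)*(-4) = 6*(-4) = -24)
-14 + Z(-2)*S = -14 - 4*I*√2*(-24) = -14 + 96*I*√2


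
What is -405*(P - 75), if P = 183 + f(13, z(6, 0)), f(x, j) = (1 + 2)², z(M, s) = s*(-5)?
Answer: -47385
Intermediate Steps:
z(M, s) = -5*s
f(x, j) = 9 (f(x, j) = 3² = 9)
P = 192 (P = 183 + 9 = 192)
-405*(P - 75) = -405*(192 - 75) = -405*117 = -47385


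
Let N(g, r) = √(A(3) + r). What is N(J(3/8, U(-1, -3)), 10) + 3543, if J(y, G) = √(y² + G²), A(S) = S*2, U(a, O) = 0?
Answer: 3547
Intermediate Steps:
A(S) = 2*S
J(y, G) = √(G² + y²)
N(g, r) = √(6 + r) (N(g, r) = √(2*3 + r) = √(6 + r))
N(J(3/8, U(-1, -3)), 10) + 3543 = √(6 + 10) + 3543 = √16 + 3543 = 4 + 3543 = 3547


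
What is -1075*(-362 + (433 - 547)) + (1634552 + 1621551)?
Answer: 3767803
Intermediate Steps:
-1075*(-362 + (433 - 547)) + (1634552 + 1621551) = -1075*(-362 - 114) + 3256103 = -1075*(-476) + 3256103 = 511700 + 3256103 = 3767803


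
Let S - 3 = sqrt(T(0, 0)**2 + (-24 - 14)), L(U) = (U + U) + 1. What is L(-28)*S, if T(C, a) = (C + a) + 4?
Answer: -165 - 55*I*sqrt(22) ≈ -165.0 - 257.97*I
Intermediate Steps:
T(C, a) = 4 + C + a
L(U) = 1 + 2*U (L(U) = 2*U + 1 = 1 + 2*U)
S = 3 + I*sqrt(22) (S = 3 + sqrt((4 + 0 + 0)**2 + (-24 - 14)) = 3 + sqrt(4**2 - 38) = 3 + sqrt(16 - 38) = 3 + sqrt(-22) = 3 + I*sqrt(22) ≈ 3.0 + 4.6904*I)
L(-28)*S = (1 + 2*(-28))*(3 + I*sqrt(22)) = (1 - 56)*(3 + I*sqrt(22)) = -55*(3 + I*sqrt(22)) = -165 - 55*I*sqrt(22)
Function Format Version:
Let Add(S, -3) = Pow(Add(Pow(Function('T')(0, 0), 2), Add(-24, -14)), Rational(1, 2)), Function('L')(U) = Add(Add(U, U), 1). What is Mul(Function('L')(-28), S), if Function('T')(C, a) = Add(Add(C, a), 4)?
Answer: Add(-165, Mul(-55, I, Pow(22, Rational(1, 2)))) ≈ Add(-165.00, Mul(-257.97, I))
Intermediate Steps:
Function('T')(C, a) = Add(4, C, a)
Function('L')(U) = Add(1, Mul(2, U)) (Function('L')(U) = Add(Mul(2, U), 1) = Add(1, Mul(2, U)))
S = Add(3, Mul(I, Pow(22, Rational(1, 2)))) (S = Add(3, Pow(Add(Pow(Add(4, 0, 0), 2), Add(-24, -14)), Rational(1, 2))) = Add(3, Pow(Add(Pow(4, 2), -38), Rational(1, 2))) = Add(3, Pow(Add(16, -38), Rational(1, 2))) = Add(3, Pow(-22, Rational(1, 2))) = Add(3, Mul(I, Pow(22, Rational(1, 2)))) ≈ Add(3.0000, Mul(4.6904, I)))
Mul(Function('L')(-28), S) = Mul(Add(1, Mul(2, -28)), Add(3, Mul(I, Pow(22, Rational(1, 2))))) = Mul(Add(1, -56), Add(3, Mul(I, Pow(22, Rational(1, 2))))) = Mul(-55, Add(3, Mul(I, Pow(22, Rational(1, 2))))) = Add(-165, Mul(-55, I, Pow(22, Rational(1, 2))))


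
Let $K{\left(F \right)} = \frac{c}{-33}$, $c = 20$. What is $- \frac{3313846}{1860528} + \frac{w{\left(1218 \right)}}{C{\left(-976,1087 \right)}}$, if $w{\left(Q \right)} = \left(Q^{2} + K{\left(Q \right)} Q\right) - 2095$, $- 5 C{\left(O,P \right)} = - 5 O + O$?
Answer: $- \frac{9478748735249}{4993657152} \approx -1898.2$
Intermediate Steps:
$K{\left(F \right)} = - \frac{20}{33}$ ($K{\left(F \right)} = \frac{20}{-33} = 20 \left(- \frac{1}{33}\right) = - \frac{20}{33}$)
$C{\left(O,P \right)} = \frac{4 O}{5}$ ($C{\left(O,P \right)} = - \frac{- 5 O + O}{5} = - \frac{\left(-4\right) O}{5} = \frac{4 O}{5}$)
$w{\left(Q \right)} = -2095 + Q^{2} - \frac{20 Q}{33}$ ($w{\left(Q \right)} = \left(Q^{2} - \frac{20 Q}{33}\right) - 2095 = -2095 + Q^{2} - \frac{20 Q}{33}$)
$- \frac{3313846}{1860528} + \frac{w{\left(1218 \right)}}{C{\left(-976,1087 \right)}} = - \frac{3313846}{1860528} + \frac{-2095 + 1218^{2} - \frac{8120}{11}}{\frac{4}{5} \left(-976\right)} = \left(-3313846\right) \frac{1}{1860528} + \frac{-2095 + 1483524 - \frac{8120}{11}}{- \frac{3904}{5}} = - \frac{1656923}{930264} + \frac{16287599}{11} \left(- \frac{5}{3904}\right) = - \frac{1656923}{930264} - \frac{81437995}{42944} = - \frac{9478748735249}{4993657152}$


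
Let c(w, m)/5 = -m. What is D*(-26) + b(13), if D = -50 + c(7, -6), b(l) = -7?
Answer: 513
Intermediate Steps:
c(w, m) = -5*m (c(w, m) = 5*(-m) = -5*m)
D = -20 (D = -50 - 5*(-6) = -50 + 30 = -20)
D*(-26) + b(13) = -20*(-26) - 7 = 520 - 7 = 513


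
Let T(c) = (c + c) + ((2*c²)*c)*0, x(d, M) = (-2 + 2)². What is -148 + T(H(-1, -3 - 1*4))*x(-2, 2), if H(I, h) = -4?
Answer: -148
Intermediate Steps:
x(d, M) = 0 (x(d, M) = 0² = 0)
T(c) = 2*c (T(c) = 2*c + (2*c³)*0 = 2*c + 0 = 2*c)
-148 + T(H(-1, -3 - 1*4))*x(-2, 2) = -148 + (2*(-4))*0 = -148 - 8*0 = -148 + 0 = -148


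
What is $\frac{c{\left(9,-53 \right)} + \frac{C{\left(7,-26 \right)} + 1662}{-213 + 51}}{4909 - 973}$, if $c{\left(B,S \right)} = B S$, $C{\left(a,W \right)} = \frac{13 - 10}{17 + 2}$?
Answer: $- \frac{166643}{1346112} \approx -0.1238$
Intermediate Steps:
$C{\left(a,W \right)} = \frac{3}{19}$
$\frac{c{\left(9,-53 \right)} + \frac{C{\left(7,-26 \right)} + 1662}{-213 + 51}}{4909 - 973} = \frac{9 \left(-53\right) + \frac{\frac{3}{19} + 1662}{-213 + 51}}{4909 - 973} = \frac{-477 + \frac{31581}{19 \left(-162\right)}}{3936} = \left(-477 + \frac{31581}{19} \left(- \frac{1}{162}\right)\right) \frac{1}{3936} = \left(-477 - \frac{3509}{342}\right) \frac{1}{3936} = \left(- \frac{166643}{342}\right) \frac{1}{3936} = - \frac{166643}{1346112}$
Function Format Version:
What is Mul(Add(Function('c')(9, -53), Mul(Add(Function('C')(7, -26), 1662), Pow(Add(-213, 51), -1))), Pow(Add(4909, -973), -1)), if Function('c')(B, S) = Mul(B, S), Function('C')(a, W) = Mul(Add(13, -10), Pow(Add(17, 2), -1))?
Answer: Rational(-166643, 1346112) ≈ -0.12380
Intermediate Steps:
Function('C')(a, W) = Rational(3, 19) (Function('C')(a, W) = Mul(3, Pow(19, -1)) = Mul(3, Rational(1, 19)) = Rational(3, 19))
Mul(Add(Function('c')(9, -53), Mul(Add(Function('C')(7, -26), 1662), Pow(Add(-213, 51), -1))), Pow(Add(4909, -973), -1)) = Mul(Add(Mul(9, -53), Mul(Add(Rational(3, 19), 1662), Pow(Add(-213, 51), -1))), Pow(Add(4909, -973), -1)) = Mul(Add(-477, Mul(Rational(31581, 19), Pow(-162, -1))), Pow(3936, -1)) = Mul(Add(-477, Mul(Rational(31581, 19), Rational(-1, 162))), Rational(1, 3936)) = Mul(Add(-477, Rational(-3509, 342)), Rational(1, 3936)) = Mul(Rational(-166643, 342), Rational(1, 3936)) = Rational(-166643, 1346112)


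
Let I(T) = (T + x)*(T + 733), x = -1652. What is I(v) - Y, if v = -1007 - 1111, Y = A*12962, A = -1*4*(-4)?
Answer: 5014058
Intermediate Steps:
A = 16 (A = -4*(-4) = 16)
Y = 207392 (Y = 16*12962 = 207392)
v = -2118
I(T) = (-1652 + T)*(733 + T) (I(T) = (T - 1652)*(T + 733) = (-1652 + T)*(733 + T))
I(v) - Y = (-1210916 + (-2118)**2 - 919*(-2118)) - 1*207392 = (-1210916 + 4485924 + 1946442) - 207392 = 5221450 - 207392 = 5014058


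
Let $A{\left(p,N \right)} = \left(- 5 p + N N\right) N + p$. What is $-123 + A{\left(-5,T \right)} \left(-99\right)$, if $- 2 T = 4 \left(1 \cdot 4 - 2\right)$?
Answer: $16608$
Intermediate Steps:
$T = -4$ ($T = - \frac{4 \left(1 \cdot 4 - 2\right)}{2} = - \frac{4 \left(4 - 2\right)}{2} = - \frac{4 \cdot 2}{2} = \left(- \frac{1}{2}\right) 8 = -4$)
$A{\left(p,N \right)} = p + N \left(N^{2} - 5 p\right)$ ($A{\left(p,N \right)} = \left(- 5 p + N^{2}\right) N + p = \left(N^{2} - 5 p\right) N + p = N \left(N^{2} - 5 p\right) + p = p + N \left(N^{2} - 5 p\right)$)
$-123 + A{\left(-5,T \right)} \left(-99\right) = -123 + \left(-5 + \left(-4\right)^{3} - \left(-20\right) \left(-5\right)\right) \left(-99\right) = -123 + \left(-5 - 64 - 100\right) \left(-99\right) = -123 - -16731 = -123 + 16731 = 16608$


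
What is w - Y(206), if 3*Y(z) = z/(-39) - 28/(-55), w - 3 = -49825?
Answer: -320594332/6435 ≈ -49820.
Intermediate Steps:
w = -49822 (w = 3 - 49825 = -49822)
Y(z) = 28/165 - z/117 (Y(z) = (z/(-39) - 28/(-55))/3 = (z*(-1/39) - 28*(-1/55))/3 = (-z/39 + 28/55)/3 = (28/55 - z/39)/3 = 28/165 - z/117)
w - Y(206) = -49822 - (28/165 - 1/117*206) = -49822 - (28/165 - 206/117) = -49822 - 1*(-10238/6435) = -49822 + 10238/6435 = -320594332/6435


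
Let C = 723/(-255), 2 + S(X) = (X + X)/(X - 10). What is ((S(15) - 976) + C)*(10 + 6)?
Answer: -1325776/85 ≈ -15597.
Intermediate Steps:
S(X) = -2 + 2*X/(-10 + X) (S(X) = -2 + (X + X)/(X - 10) = -2 + (2*X)/(-10 + X) = -2 + 2*X/(-10 + X))
C = -241/85 (C = 723*(-1/255) = -241/85 ≈ -2.8353)
((S(15) - 976) + C)*(10 + 6) = ((20/(-10 + 15) - 976) - 241/85)*(10 + 6) = ((20/5 - 976) - 241/85)*16 = ((20*(⅕) - 976) - 241/85)*16 = ((4 - 976) - 241/85)*16 = (-972 - 241/85)*16 = -82861/85*16 = -1325776/85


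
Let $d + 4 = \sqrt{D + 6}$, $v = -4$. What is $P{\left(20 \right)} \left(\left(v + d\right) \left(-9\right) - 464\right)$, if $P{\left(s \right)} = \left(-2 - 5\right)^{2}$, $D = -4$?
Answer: $-19208 - 441 \sqrt{2} \approx -19832.0$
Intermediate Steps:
$P{\left(s \right)} = 49$ ($P{\left(s \right)} = \left(-7\right)^{2} = 49$)
$d = -4 + \sqrt{2}$ ($d = -4 + \sqrt{-4 + 6} = -4 + \sqrt{2} \approx -2.5858$)
$P{\left(20 \right)} \left(\left(v + d\right) \left(-9\right) - 464\right) = 49 \left(\left(-4 - \left(4 - \sqrt{2}\right)\right) \left(-9\right) - 464\right) = 49 \left(\left(-8 + \sqrt{2}\right) \left(-9\right) - 464\right) = 49 \left(\left(72 - 9 \sqrt{2}\right) - 464\right) = 49 \left(-392 - 9 \sqrt{2}\right) = -19208 - 441 \sqrt{2}$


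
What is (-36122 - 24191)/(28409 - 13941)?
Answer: -60313/14468 ≈ -4.1687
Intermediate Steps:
(-36122 - 24191)/(28409 - 13941) = -60313/14468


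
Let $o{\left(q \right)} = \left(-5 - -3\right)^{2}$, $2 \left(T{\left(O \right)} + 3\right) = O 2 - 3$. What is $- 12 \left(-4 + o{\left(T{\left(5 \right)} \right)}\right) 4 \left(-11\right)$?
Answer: $0$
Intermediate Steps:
$T{\left(O \right)} = - \frac{9}{2} + O$ ($T{\left(O \right)} = -3 + \frac{O 2 - 3}{2} = -3 + \frac{2 O - 3}{2} = -3 + \frac{-3 + 2 O}{2} = -3 + \left(- \frac{3}{2} + O\right) = - \frac{9}{2} + O$)
$o{\left(q \right)} = 4$ ($o{\left(q \right)} = \left(-5 + 3\right)^{2} = \left(-2\right)^{2} = 4$)
$- 12 \left(-4 + o{\left(T{\left(5 \right)} \right)}\right) 4 \left(-11\right) = - 12 \left(-4 + 4\right) 4 \left(-11\right) = - 12 \cdot 0 \cdot 4 \left(-11\right) = \left(-12\right) 0 \left(-11\right) = 0 \left(-11\right) = 0$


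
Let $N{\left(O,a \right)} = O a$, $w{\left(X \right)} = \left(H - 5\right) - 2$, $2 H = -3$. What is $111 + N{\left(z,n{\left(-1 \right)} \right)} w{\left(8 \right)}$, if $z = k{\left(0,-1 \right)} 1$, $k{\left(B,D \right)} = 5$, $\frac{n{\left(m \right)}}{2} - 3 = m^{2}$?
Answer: $-229$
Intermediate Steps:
$n{\left(m \right)} = 6 + 2 m^{2}$
$z = 5$ ($z = 5 \cdot 1 = 5$)
$H = - \frac{3}{2}$ ($H = \frac{1}{2} \left(-3\right) = - \frac{3}{2} \approx -1.5$)
$w{\left(X \right)} = - \frac{17}{2}$ ($w{\left(X \right)} = \left(- \frac{3}{2} - 5\right) - 2 = - \frac{13}{2} - 2 = - \frac{17}{2}$)
$111 + N{\left(z,n{\left(-1 \right)} \right)} w{\left(8 \right)} = 111 + 5 \left(6 + 2 \left(-1\right)^{2}\right) \left(- \frac{17}{2}\right) = 111 + 5 \left(6 + 2 \cdot 1\right) \left(- \frac{17}{2}\right) = 111 + 5 \left(6 + 2\right) \left(- \frac{17}{2}\right) = 111 + 5 \cdot 8 \left(- \frac{17}{2}\right) = 111 + 40 \left(- \frac{17}{2}\right) = 111 - 340 = -229$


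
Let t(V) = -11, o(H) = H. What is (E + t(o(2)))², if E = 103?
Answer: 8464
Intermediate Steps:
(E + t(o(2)))² = (103 - 11)² = 92² = 8464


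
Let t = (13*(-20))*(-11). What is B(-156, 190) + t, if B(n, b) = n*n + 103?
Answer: 27299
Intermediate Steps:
B(n, b) = 103 + n² (B(n, b) = n² + 103 = 103 + n²)
t = 2860 (t = -260*(-11) = 2860)
B(-156, 190) + t = (103 + (-156)²) + 2860 = (103 + 24336) + 2860 = 24439 + 2860 = 27299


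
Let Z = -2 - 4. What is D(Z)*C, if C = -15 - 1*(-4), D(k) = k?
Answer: 66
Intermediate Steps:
Z = -6
C = -11 (C = -15 + 4 = -11)
D(Z)*C = -6*(-11) = 66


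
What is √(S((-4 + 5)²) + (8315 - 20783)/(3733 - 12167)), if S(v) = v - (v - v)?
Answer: √44071867/4217 ≈ 1.5743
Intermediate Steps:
S(v) = v (S(v) = v - 1*0 = v + 0 = v)
√(S((-4 + 5)²) + (8315 - 20783)/(3733 - 12167)) = √((-4 + 5)² + (8315 - 20783)/(3733 - 12167)) = √(1² - 12468/(-8434)) = √(1 - 12468*(-1/8434)) = √(1 + 6234/4217) = √(10451/4217) = √44071867/4217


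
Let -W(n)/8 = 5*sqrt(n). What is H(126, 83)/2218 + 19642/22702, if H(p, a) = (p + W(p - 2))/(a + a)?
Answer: 1808702287/2089650994 - 20*sqrt(31)/92047 ≈ 0.86434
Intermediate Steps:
W(n) = -40*sqrt(n)
H(p, a) = (p - 40*sqrt(-2 + p))/(2*a) (H(p, a) = (p - 40*sqrt(p - 2))/(a + a) = (p - 40*sqrt(-2 + p))/((2*a)) = (p - 40*sqrt(-2 + p))*(1/(2*a)) = (p - 40*sqrt(-2 + p))/(2*a))
H(126, 83)/2218 + 19642/22702 = ((1/2)*(126 - 40*sqrt(-2 + 126))/83)/2218 + 19642/22702 = ((1/2)*(1/83)*(126 - 80*sqrt(31)))*(1/2218) + 19642*(1/22702) = ((1/2)*(1/83)*(126 - 80*sqrt(31)))*(1/2218) + 9821/11351 = (63/83 - 40*sqrt(31)/83)*(1/2218) + 9821/11351 = (63/184094 - 20*sqrt(31)/92047) + 9821/11351 = 1808702287/2089650994 - 20*sqrt(31)/92047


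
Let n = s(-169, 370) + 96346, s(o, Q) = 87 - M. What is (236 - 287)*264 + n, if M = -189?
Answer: 83158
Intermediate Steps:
s(o, Q) = 276 (s(o, Q) = 87 - 1*(-189) = 87 + 189 = 276)
n = 96622 (n = 276 + 96346 = 96622)
(236 - 287)*264 + n = (236 - 287)*264 + 96622 = -51*264 + 96622 = -13464 + 96622 = 83158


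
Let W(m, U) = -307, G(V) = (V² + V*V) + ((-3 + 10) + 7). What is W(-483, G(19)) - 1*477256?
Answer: -477563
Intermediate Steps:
G(V) = 14 + 2*V² (G(V) = (V² + V²) + (7 + 7) = 2*V² + 14 = 14 + 2*V²)
W(-483, G(19)) - 1*477256 = -307 - 1*477256 = -307 - 477256 = -477563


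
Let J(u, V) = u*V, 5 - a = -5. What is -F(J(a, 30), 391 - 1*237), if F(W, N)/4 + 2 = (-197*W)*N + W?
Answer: 36404408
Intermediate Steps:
a = 10 (a = 5 - 1*(-5) = 5 + 5 = 10)
J(u, V) = V*u
F(W, N) = -8 + 4*W - 788*N*W (F(W, N) = -8 + 4*((-197*W)*N + W) = -8 + 4*(-197*N*W + W) = -8 + 4*(W - 197*N*W) = -8 + (4*W - 788*N*W) = -8 + 4*W - 788*N*W)
-F(J(a, 30), 391 - 1*237) = -(-8 + 4*(30*10) - 788*(391 - 1*237)*30*10) = -(-8 + 4*300 - 788*(391 - 237)*300) = -(-8 + 1200 - 788*154*300) = -(-8 + 1200 - 36405600) = -1*(-36404408) = 36404408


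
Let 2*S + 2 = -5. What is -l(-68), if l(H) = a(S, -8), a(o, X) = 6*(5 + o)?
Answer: -9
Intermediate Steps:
S = -7/2 (S = -1 + (1/2)*(-5) = -1 - 5/2 = -7/2 ≈ -3.5000)
a(o, X) = 30 + 6*o
l(H) = 9 (l(H) = 30 + 6*(-7/2) = 30 - 21 = 9)
-l(-68) = -1*9 = -9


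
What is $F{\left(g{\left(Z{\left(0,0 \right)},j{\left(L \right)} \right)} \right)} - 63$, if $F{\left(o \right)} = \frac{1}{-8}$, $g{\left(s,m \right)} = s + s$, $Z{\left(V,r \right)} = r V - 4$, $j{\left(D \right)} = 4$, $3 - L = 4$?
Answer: $- \frac{505}{8} \approx -63.125$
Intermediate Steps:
$L = -1$ ($L = 3 - 4 = -1$)
$Z{\left(V,r \right)} = -4 + V r$ ($Z{\left(V,r \right)} = V r - 4 = -4 + V r$)
$g{\left(s,m \right)} = 2 s$
$F{\left(o \right)} = - \frac{1}{8}$
$F{\left(g{\left(Z{\left(0,0 \right)},j{\left(L \right)} \right)} \right)} - 63 = - \frac{1}{8} - 63 = - \frac{505}{8}$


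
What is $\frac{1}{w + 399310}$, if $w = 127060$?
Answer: $\frac{1}{526370} \approx 1.8998 \cdot 10^{-6}$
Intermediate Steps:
$\frac{1}{w + 399310} = \frac{1}{127060 + 399310} = \frac{1}{526370}$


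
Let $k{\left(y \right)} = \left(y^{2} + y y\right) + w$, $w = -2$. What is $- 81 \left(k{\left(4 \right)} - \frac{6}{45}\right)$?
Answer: $- \frac{12096}{5} \approx -2419.2$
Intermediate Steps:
$k{\left(y \right)} = -2 + 2 y^{2}$ ($k{\left(y \right)} = \left(y^{2} + y y\right) - 2 = \left(y^{2} + y^{2}\right) - 2 = 2 y^{2} - 2 = -2 + 2 y^{2}$)
$- 81 \left(k{\left(4 \right)} - \frac{6}{45}\right) = - 81 \left(\left(-2 + 2 \cdot 4^{2}\right) - \frac{6}{45}\right) = - 81 \left(\left(-2 + 2 \cdot 16\right) - \frac{2}{15}\right) = - 81 \left(\left(-2 + 32\right) - \frac{2}{15}\right) = - 81 \left(30 - \frac{2}{15}\right) = \left(-81\right) \frac{448}{15} = - \frac{12096}{5}$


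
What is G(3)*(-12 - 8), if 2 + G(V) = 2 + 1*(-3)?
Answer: 60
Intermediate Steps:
G(V) = -3 (G(V) = -2 + (2 + 1*(-3)) = -2 + (2 - 3) = -2 - 1 = -3)
G(3)*(-12 - 8) = -3*(-12 - 8) = -3*(-20) = 60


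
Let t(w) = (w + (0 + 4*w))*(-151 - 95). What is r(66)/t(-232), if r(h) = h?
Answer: 11/47560 ≈ 0.00023129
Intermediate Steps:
t(w) = -1230*w (t(w) = (w + 4*w)*(-246) = (5*w)*(-246) = -1230*w)
r(66)/t(-232) = 66/((-1230*(-232))) = 66/285360 = 66*(1/285360) = 11/47560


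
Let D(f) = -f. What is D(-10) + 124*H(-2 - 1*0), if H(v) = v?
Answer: -238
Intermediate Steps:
D(-10) + 124*H(-2 - 1*0) = -1*(-10) + 124*(-2 - 1*0) = 10 + 124*(-2 + 0) = 10 + 124*(-2) = 10 - 248 = -238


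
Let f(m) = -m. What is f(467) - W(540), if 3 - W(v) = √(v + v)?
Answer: -470 + 6*√30 ≈ -437.14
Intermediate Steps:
W(v) = 3 - √2*√v (W(v) = 3 - √(v + v) = 3 - √(2*v) = 3 - √2*√v)
f(467) - W(540) = -1*467 - (3 - √2*√540) = -467 - (3 - √2*6*√15) = -467 - (3 - 6*√30) = -467 + (-3 + 6*√30) = -470 + 6*√30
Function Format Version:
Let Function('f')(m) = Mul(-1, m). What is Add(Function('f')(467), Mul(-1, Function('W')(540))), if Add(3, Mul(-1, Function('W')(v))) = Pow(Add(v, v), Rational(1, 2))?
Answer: Add(-470, Mul(6, Pow(30, Rational(1, 2)))) ≈ -437.14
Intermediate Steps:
Function('W')(v) = Add(3, Mul(-1, Pow(2, Rational(1, 2)), Pow(v, Rational(1, 2)))) (Function('W')(v) = Add(3, Mul(-1, Pow(Add(v, v), Rational(1, 2)))) = Add(3, Mul(-1, Pow(Mul(2, v), Rational(1, 2)))) = Add(3, Mul(-1, Mul(Pow(2, Rational(1, 2)), Pow(v, Rational(1, 2))))) = Add(3, Mul(-1, Pow(2, Rational(1, 2)), Pow(v, Rational(1, 2)))))
Add(Function('f')(467), Mul(-1, Function('W')(540))) = Add(Mul(-1, 467), Mul(-1, Add(3, Mul(-1, Pow(2, Rational(1, 2)), Pow(540, Rational(1, 2)))))) = Add(-467, Mul(-1, Add(3, Mul(-1, Pow(2, Rational(1, 2)), Mul(6, Pow(15, Rational(1, 2))))))) = Add(-467, Mul(-1, Add(3, Mul(-6, Pow(30, Rational(1, 2)))))) = Add(-467, Add(-3, Mul(6, Pow(30, Rational(1, 2))))) = Add(-470, Mul(6, Pow(30, Rational(1, 2))))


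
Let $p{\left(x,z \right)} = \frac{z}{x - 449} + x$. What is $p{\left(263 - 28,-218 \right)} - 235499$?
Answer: $- \frac{25173139}{107} \approx -2.3526 \cdot 10^{5}$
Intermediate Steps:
$p{\left(x,z \right)} = x + \frac{z}{-449 + x}$ ($p{\left(x,z \right)} = \frac{z}{-449 + x} + x = x + \frac{z}{-449 + x}$)
$p{\left(263 - 28,-218 \right)} - 235499 = \frac{-218 + \left(263 - 28\right)^{2} - 449 \left(263 - 28\right)}{-449 + \left(263 - 28\right)} - 235499 = \frac{-218 + 235^{2} - 105515}{-449 + 235} - 235499 = \frac{-218 + 55225 - 105515}{-214} - 235499 = \left(- \frac{1}{214}\right) \left(-50508\right) - 235499 = \frac{25254}{107} - 235499 = - \frac{25173139}{107}$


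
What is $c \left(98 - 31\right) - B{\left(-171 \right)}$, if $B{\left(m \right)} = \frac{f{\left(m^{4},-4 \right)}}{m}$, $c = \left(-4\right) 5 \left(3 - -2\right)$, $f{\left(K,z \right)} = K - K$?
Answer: $-6700$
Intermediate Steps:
$f{\left(K,z \right)} = 0$
$c = -100$ ($c = - 20 \left(3 + 2\right) = \left(-20\right) 5 = -100$)
$B{\left(m \right)} = 0$ ($B{\left(m \right)} = \frac{0}{m} = 0$)
$c \left(98 - 31\right) - B{\left(-171 \right)} = - 100 \left(98 - 31\right) - 0 = \left(-100\right) 67 + 0 = -6700 + 0 = -6700$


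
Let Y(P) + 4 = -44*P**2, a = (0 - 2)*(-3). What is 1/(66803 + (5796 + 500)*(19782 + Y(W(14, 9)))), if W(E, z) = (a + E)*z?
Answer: -1/8850988509 ≈ -1.1298e-10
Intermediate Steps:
a = 6 (a = -2*(-3) = 6)
W(E, z) = z*(6 + E) (W(E, z) = (6 + E)*z = z*(6 + E))
Y(P) = -4 - 44*P**2
1/(66803 + (5796 + 500)*(19782 + Y(W(14, 9)))) = 1/(66803 + (5796 + 500)*(19782 + (-4 - 44*81*(6 + 14)**2))) = 1/(66803 + 6296*(19782 + (-4 - 44*(9*20)**2))) = 1/(66803 + 6296*(19782 + (-4 - 44*180**2))) = 1/(66803 + 6296*(19782 + (-4 - 44*32400))) = 1/(66803 + 6296*(19782 + (-4 - 1425600))) = 1/(66803 + 6296*(19782 - 1425604)) = 1/(66803 + 6296*(-1405822)) = 1/(66803 - 8851055312) = 1/(-8850988509) = -1/8850988509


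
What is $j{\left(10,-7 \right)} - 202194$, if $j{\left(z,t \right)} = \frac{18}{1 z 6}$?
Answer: $- \frac{2021937}{10} \approx -2.0219 \cdot 10^{5}$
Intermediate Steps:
$j{\left(z,t \right)} = \frac{3}{z}$ ($j{\left(z,t \right)} = \frac{18}{z 6} = \frac{18}{6 z} = 18 \frac{1}{6 z} = \frac{3}{z}$)
$j{\left(10,-7 \right)} - 202194 = \frac{3}{10} - 202194 = - \frac{2021937}{10}$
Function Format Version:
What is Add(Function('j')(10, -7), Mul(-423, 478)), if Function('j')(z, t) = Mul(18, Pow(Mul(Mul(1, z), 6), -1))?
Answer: Rational(-2021937, 10) ≈ -2.0219e+5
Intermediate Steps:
Function('j')(z, t) = Mul(3, Pow(z, -1)) (Function('j')(z, t) = Mul(18, Pow(Mul(z, 6), -1)) = Mul(18, Pow(Mul(6, z), -1)) = Mul(18, Mul(Rational(1, 6), Pow(z, -1))) = Mul(3, Pow(z, -1)))
Add(Function('j')(10, -7), Mul(-423, 478)) = Add(Mul(3, Pow(10, -1)), Mul(-423, 478)) = Add(Mul(3, Rational(1, 10)), -202194) = Add(Rational(3, 10), -202194) = Rational(-2021937, 10)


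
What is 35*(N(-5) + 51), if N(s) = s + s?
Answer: 1435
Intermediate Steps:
N(s) = 2*s
35*(N(-5) + 51) = 35*(2*(-5) + 51) = 35*(-10 + 51) = 35*41 = 1435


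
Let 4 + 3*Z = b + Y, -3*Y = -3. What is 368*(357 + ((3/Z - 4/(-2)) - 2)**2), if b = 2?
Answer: 161184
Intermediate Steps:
Y = 1 (Y = -1/3*(-3) = 1)
Z = -1/3 (Z = -4/3 + (2 + 1)/3 = -4/3 + (1/3)*3 = -4/3 + 1 = -1/3 ≈ -0.33333)
368*(357 + ((3/Z - 4/(-2)) - 2)**2) = 368*(357 + ((3/(-1/3) - 4/(-2)) - 2)**2) = 368*(357 + ((3*(-3) - 4*(-1/2)) - 2)**2) = 368*(357 + ((-9 + 2) - 2)**2) = 368*(357 + (-7 - 2)**2) = 368*(357 + (-9)**2) = 368*(357 + 81) = 368*438 = 161184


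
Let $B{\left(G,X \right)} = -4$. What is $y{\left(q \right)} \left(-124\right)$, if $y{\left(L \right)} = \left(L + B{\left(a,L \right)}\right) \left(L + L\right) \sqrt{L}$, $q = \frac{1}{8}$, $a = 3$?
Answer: $\frac{961 \sqrt{2}}{32} \approx 42.471$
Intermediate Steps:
$q = \frac{1}{8} \approx 0.125$
$y{\left(L \right)} = 2 L^{\frac{3}{2}} \left(-4 + L\right)$ ($y{\left(L \right)} = \left(L - 4\right) \left(L + L\right) \sqrt{L} = \left(-4 + L\right) 2 L \sqrt{L} = 2 L \left(-4 + L\right) \sqrt{L} = 2 L^{\frac{3}{2}} \left(-4 + L\right)$)
$y{\left(q \right)} \left(-124\right) = \frac{2 \left(-4 + \frac{1}{8}\right)}{16 \sqrt{2}} \left(-124\right) = 2 \frac{\sqrt{2}}{32} \left(- \frac{31}{8}\right) \left(-124\right) = - \frac{31 \sqrt{2}}{128} \left(-124\right) = \frac{961 \sqrt{2}}{32}$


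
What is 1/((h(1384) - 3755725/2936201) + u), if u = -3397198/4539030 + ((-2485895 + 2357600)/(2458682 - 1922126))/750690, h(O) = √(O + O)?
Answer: 801481543893584816883757001268210692486184360/1092552003359969680270667837260469941856025420119 + 1581180706508113439259647305557490588148486400*√173/1092552003359969680270667837260469941856025420119 ≈ 0.019769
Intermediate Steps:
h(O) = √2*√O (h(O) = √(2*O) = √2*√O)
u = -5067957529297091/6771345524883960 (u = -3397198*1/4539030 - 128295/536556*(1/750690) = -1698599/2269515 - 128295*1/536556*(1/750690) = -1698599/2269515 - 42765/178852*1/750690 = -1698599/2269515 - 2851/8950827192 = -5067957529297091/6771345524883960 ≈ -0.74844)
1/((h(1384) - 3755725/2936201) + u) = 1/((√2*√1384 - 3755725/2936201) - 5067957529297091/6771345524883960) = 1/((√2*(2*√346) - 3755725*1/2936201) - 5067957529297091/6771345524883960) = 1/((4*√173 - 3755725/2936201) - 5067957529297091/6771345524883960) = 1/((-3755725/2936201 + 4*√173) - 5067957529297091/6771345524883960) = 1/(-40311853636924458562291/19882031501509808235960 + 4*√173)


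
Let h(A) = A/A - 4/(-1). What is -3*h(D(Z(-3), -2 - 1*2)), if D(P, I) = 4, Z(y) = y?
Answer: -15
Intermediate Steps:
h(A) = 5 (h(A) = 1 - 4*(-1) = 1 + 4 = 5)
-3*h(D(Z(-3), -2 - 1*2)) = -3*5 = -15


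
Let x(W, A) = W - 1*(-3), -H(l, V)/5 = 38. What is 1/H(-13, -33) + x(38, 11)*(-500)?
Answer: -3895001/190 ≈ -20500.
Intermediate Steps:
H(l, V) = -190 (H(l, V) = -5*38 = -190)
x(W, A) = 3 + W (x(W, A) = W + 3 = 3 + W)
1/H(-13, -33) + x(38, 11)*(-500) = 1/(-190) + (3 + 38)*(-500) = -1/190 + 41*(-500) = -1/190 - 20500 = -3895001/190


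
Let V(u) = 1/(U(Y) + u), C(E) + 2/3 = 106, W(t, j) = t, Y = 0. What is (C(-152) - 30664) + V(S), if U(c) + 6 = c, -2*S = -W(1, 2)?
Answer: -1008442/33 ≈ -30559.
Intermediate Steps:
C(E) = 316/3 (C(E) = -⅔ + 106 = 316/3)
S = ½ (S = -(-1)/2 = -½*(-1) = ½ ≈ 0.50000)
U(c) = -6 + c
V(u) = 1/(-6 + u) (V(u) = 1/((-6 + 0) + u) = 1/(-6 + u))
(C(-152) - 30664) + V(S) = (316/3 - 30664) + 1/(-6 + ½) = -91676/3 + 1/(-11/2) = -91676/3 - 2/11 = -1008442/33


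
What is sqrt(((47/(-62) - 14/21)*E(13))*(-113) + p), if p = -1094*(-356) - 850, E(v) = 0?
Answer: sqrt(388614) ≈ 623.39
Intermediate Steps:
p = 388614 (p = 389464 - 850 = 388614)
sqrt(((47/(-62) - 14/21)*E(13))*(-113) + p) = sqrt(((47/(-62) - 14/21)*0)*(-113) + 388614) = sqrt(((47*(-1/62) - 14*1/21)*0)*(-113) + 388614) = sqrt(((-47/62 - 2/3)*0)*(-113) + 388614) = sqrt(-265/186*0*(-113) + 388614) = sqrt(0*(-113) + 388614) = sqrt(0 + 388614) = sqrt(388614)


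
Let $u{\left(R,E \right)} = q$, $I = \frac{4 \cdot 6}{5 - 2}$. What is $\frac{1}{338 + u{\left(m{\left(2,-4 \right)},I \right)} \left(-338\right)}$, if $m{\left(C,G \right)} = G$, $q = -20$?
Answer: $\frac{1}{7098} \approx 0.00014088$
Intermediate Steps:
$I = 8$ ($I = \frac{24}{3} = 24 \cdot \frac{1}{3} = 8$)
$u{\left(R,E \right)} = -20$
$\frac{1}{338 + u{\left(m{\left(2,-4 \right)},I \right)} \left(-338\right)} = \frac{1}{338 - -6760} = \frac{1}{338 + 6760} = \frac{1}{7098}$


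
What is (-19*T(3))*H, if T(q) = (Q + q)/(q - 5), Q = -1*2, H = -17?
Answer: -323/2 ≈ -161.50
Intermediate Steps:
Q = -2
T(q) = (-2 + q)/(-5 + q) (T(q) = (-2 + q)/(q - 5) = (-2 + q)/(-5 + q))
(-19*T(3))*H = -19*(-2 + 3)/(-5 + 3)*(-17) = -19/(-2)*(-17) = -(-19)/2*(-17) = -19*(-½)*(-17) = (19/2)*(-17) = -323/2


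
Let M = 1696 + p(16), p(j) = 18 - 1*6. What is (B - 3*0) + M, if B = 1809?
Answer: 3517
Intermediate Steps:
p(j) = 12 (p(j) = 18 - 6 = 12)
M = 1708 (M = 1696 + 12 = 1708)
(B - 3*0) + M = (1809 - 3*0) + 1708 = (1809 + 0) + 1708 = 1809 + 1708 = 3517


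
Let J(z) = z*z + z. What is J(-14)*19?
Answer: 3458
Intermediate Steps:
J(z) = z + z**2 (J(z) = z**2 + z = z + z**2)
J(-14)*19 = -14*(1 - 14)*19 = -14*(-13)*19 = 182*19 = 3458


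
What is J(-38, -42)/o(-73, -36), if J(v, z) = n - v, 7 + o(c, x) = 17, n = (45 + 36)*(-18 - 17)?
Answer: -2797/10 ≈ -279.70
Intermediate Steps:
n = -2835 (n = 81*(-35) = -2835)
o(c, x) = 10 (o(c, x) = -7 + 17 = 10)
J(v, z) = -2835 - v
J(-38, -42)/o(-73, -36) = (-2835 - 1*(-38))/10 = (-2835 + 38)*(⅒) = -2797*⅒ = -2797/10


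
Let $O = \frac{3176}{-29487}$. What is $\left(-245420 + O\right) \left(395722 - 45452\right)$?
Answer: $- \frac{2534799860333320}{29487} \approx -8.5963 \cdot 10^{10}$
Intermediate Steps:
$O = - \frac{3176}{29487}$ ($O = 3176 \left(- \frac{1}{29487}\right) = - \frac{3176}{29487} \approx -0.10771$)
$\left(-245420 + O\right) \left(395722 - 45452\right) = \left(-245420 - \frac{3176}{29487}\right) \left(395722 - 45452\right) = \left(- \frac{7236702716}{29487}\right) 350270 = - \frac{2534799860333320}{29487}$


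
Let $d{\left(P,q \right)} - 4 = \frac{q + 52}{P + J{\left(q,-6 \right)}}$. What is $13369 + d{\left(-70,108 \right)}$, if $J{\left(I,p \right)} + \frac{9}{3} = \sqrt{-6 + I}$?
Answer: $\frac{69888991}{5227} - \frac{160 \sqrt{102}}{5227} \approx 13370.0$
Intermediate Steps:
$J{\left(I,p \right)} = -3 + \sqrt{-6 + I}$
$d{\left(P,q \right)} = 4 + \frac{52 + q}{-3 + P + \sqrt{-6 + q}}$ ($d{\left(P,q \right)} = 4 + \frac{q + 52}{P + \left(-3 + \sqrt{-6 + q}\right)} = 4 + \frac{52 + q}{-3 + P + \sqrt{-6 + q}}$)
$13369 + d{\left(-70,108 \right)} = 13369 + \frac{40 + 108 + 4 \left(-70\right) + 4 \sqrt{-6 + 108}}{-3 - 70 + \sqrt{-6 + 108}} = 13369 + \frac{40 + 108 - 280 + 4 \sqrt{102}}{-3 - 70 + \sqrt{102}} = 13369 + \frac{-132 + 4 \sqrt{102}}{-73 + \sqrt{102}}$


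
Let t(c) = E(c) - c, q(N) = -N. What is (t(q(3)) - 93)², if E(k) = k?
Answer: 8649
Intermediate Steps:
t(c) = 0 (t(c) = c - c = 0)
(t(q(3)) - 93)² = (0 - 93)² = (-93)² = 8649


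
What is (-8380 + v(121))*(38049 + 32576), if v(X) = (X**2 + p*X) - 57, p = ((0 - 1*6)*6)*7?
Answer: -1715340000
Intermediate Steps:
p = -252 (p = ((0 - 6)*6)*7 = -6*6*7 = -36*7 = -252)
v(X) = -57 + X**2 - 252*X (v(X) = (X**2 - 252*X) - 57 = -57 + X**2 - 252*X)
(-8380 + v(121))*(38049 + 32576) = (-8380 + (-57 + 121**2 - 252*121))*(38049 + 32576) = (-8380 + (-57 + 14641 - 30492))*70625 = (-8380 - 15908)*70625 = -24288*70625 = -1715340000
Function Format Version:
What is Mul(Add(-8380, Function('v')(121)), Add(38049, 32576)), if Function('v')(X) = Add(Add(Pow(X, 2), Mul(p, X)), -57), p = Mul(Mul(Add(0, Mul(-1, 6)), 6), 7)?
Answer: -1715340000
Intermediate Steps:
p = -252 (p = Mul(Mul(Add(0, -6), 6), 7) = Mul(Mul(-6, 6), 7) = Mul(-36, 7) = -252)
Function('v')(X) = Add(-57, Pow(X, 2), Mul(-252, X)) (Function('v')(X) = Add(Add(Pow(X, 2), Mul(-252, X)), -57) = Add(-57, Pow(X, 2), Mul(-252, X)))
Mul(Add(-8380, Function('v')(121)), Add(38049, 32576)) = Mul(Add(-8380, Add(-57, Pow(121, 2), Mul(-252, 121))), Add(38049, 32576)) = Mul(Add(-8380, Add(-57, 14641, -30492)), 70625) = Mul(Add(-8380, -15908), 70625) = Mul(-24288, 70625) = -1715340000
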